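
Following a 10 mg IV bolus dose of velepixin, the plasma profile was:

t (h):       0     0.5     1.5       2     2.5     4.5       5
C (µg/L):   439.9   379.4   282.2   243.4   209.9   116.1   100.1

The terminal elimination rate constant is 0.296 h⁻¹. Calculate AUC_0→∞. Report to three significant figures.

AUC = 1500 µg/L·h

Trapezoidal AUC_0→5:
  [0→0.5]: (439.9+379.4)/2 × 0.5 = 204.825
  [0.5→1.5]: (379.4+282.2)/2 × 1 = 330.8
  [1.5→2]: (282.2+243.4)/2 × 0.5 = 131.4
  [2→2.5]: (243.4+209.9)/2 × 0.5 = 113.325
  [2.5→4.5]: (209.9+116.1)/2 × 2 = 326.0
  [4.5→5]: (116.1+100.1)/2 × 0.5 = 54.05
  Sum = 1160.4 µg/L·h
Extrapolated tail: C_last / k_e = 100.1 / 0.296 = 338.176
AUC_0→∞ = 1160.4 + 338.176 = 1498.576 µg/L·h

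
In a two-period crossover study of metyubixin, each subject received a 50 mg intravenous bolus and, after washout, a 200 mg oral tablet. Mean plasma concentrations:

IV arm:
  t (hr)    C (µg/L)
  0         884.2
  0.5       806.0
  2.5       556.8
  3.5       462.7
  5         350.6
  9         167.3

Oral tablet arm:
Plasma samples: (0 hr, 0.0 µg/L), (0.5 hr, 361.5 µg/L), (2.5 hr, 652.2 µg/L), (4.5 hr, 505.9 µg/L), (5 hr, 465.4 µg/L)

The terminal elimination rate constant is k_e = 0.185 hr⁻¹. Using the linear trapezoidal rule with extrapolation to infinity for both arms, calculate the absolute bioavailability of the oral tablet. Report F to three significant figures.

Trapezoidal AUC_0→9 (IV):
  [0→0.5]: (884.2+806.0)/2 × 0.5 = 422.55
  [0.5→2.5]: (806.0+556.8)/2 × 2 = 1362.8
  [2.5→3.5]: (556.8+462.7)/2 × 1 = 509.75
  [3.5→5]: (462.7+350.6)/2 × 1.5 = 609.975
  [5→9]: (350.6+167.3)/2 × 4 = 1035.8
  Sum = 3940.875 µg/L·hr
IV tail: 167.3/0.185 = 904.324; AUC_iv,0→∞ = 3940.875 + 904.324 = 4845.199 µg/L·hr
Trapezoidal AUC_0→5 (oral tablet):
  [0→0.5]: (0.0+361.5)/2 × 0.5 = 90.375
  [0.5→2.5]: (361.5+652.2)/2 × 2 = 1013.7
  [2.5→4.5]: (652.2+505.9)/2 × 2 = 1158.1
  [4.5→5]: (505.9+465.4)/2 × 0.5 = 242.825
  Sum = 2505.0 µg/L·hr
oral tablet tail: 465.4/0.185 = 2515.676; AUC_ev,0→∞ = 2505.0 + 2515.676 = 5020.676 µg/L·hr
F = (AUC_ev/D_ev)/(AUC_iv/D_iv) = (5020.676/200)/(4845.199/50) = 25.10338/96.90398 = 0.2591

F = 0.259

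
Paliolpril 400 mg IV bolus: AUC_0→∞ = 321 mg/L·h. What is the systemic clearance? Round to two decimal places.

CL = 1.25 L/h

CL = Dose_iv / AUC_0→∞
   = 400 / 321 = 1.24611 L/h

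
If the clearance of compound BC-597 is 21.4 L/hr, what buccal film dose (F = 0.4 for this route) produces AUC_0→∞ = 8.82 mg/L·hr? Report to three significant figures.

Dose = 472 mg

Dose = CL × AUC_0→∞ / F
     = 21.4 × 8.82 / 0.4 = 471.87 mg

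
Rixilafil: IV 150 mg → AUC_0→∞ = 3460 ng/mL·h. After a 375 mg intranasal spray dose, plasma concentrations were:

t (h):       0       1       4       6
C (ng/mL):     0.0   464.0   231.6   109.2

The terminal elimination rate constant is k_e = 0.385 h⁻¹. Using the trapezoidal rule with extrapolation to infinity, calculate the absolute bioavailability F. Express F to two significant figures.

Trapezoidal AUC_0→6 (intranasal spray):
  [0→1]: (0.0+464.0)/2 × 1 = 232.0
  [1→4]: (464.0+231.6)/2 × 3 = 1043.4
  [4→6]: (231.6+109.2)/2 × 2 = 340.8
  Sum = 1616.2 ng/mL·h
Tail: C_last/k_e = 109.2/0.385 = 283.636
AUC_0→∞ (intranasal spray) = 1616.2 + 283.636 = 1899.836 ng/mL·h
F = (AUC_ev/D_ev)/(AUC_iv/D_iv) = (1899.836/375)/(3460/150) = 5.06623/23.0667 = 0.2196

F = 0.22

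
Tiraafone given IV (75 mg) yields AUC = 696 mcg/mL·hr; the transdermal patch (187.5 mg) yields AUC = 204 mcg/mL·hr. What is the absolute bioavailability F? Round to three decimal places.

F = 0.117

F = (AUC_ev / D_ev) / (AUC_iv / D_iv)
  = (204/187.5) / (696/75)
  = 1.088 / 9.28 = 0.1172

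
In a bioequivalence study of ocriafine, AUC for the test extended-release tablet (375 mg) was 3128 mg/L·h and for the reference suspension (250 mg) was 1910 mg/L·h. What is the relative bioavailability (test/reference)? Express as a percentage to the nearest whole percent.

F_rel = (AUC_test/D_test) / (AUC_ref/D_ref)
      = (3128/375) / (1910/250)
      = 8.34133 / 7.64 = 1.0918 = 109.18%

F_rel = 109%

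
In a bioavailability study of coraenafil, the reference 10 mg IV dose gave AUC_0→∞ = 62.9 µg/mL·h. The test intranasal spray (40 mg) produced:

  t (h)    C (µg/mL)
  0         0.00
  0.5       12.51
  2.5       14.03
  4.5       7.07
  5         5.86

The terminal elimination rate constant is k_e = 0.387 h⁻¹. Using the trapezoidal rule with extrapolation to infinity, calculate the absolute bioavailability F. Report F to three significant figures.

F = 0.275

Trapezoidal AUC_0→5 (intranasal spray):
  [0→0.5]: (0.00+12.51)/2 × 0.5 = 3.1275
  [0.5→2.5]: (12.51+14.03)/2 × 2 = 26.54
  [2.5→4.5]: (14.03+7.07)/2 × 2 = 21.1
  [4.5→5]: (7.07+5.86)/2 × 0.5 = 3.2325
  Sum = 54.0 µg/mL·h
Tail: C_last/k_e = 5.86/0.387 = 15.142
AUC_0→∞ (intranasal spray) = 54.0 + 15.142 = 69.142 µg/mL·h
F = (AUC_ev/D_ev)/(AUC_iv/D_iv) = (69.142/40)/(62.9/10) = 1.72855/6.29 = 0.2748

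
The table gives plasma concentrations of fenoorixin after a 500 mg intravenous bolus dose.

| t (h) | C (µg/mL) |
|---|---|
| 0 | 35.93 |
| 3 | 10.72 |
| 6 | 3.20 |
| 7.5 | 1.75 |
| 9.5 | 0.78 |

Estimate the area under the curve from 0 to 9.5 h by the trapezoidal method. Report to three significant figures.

AUC = 97.1 µg/mL·h

Trapezoidal AUC_0→9.5:
  [0→3]: (35.93+10.72)/2 × 3 = 69.975
  [3→6]: (10.72+3.20)/2 × 3 = 20.88
  [6→7.5]: (3.20+1.75)/2 × 1.5 = 3.7125
  [7.5→9.5]: (1.75+0.78)/2 × 2 = 2.53
  Sum = 97.0975 µg/mL·h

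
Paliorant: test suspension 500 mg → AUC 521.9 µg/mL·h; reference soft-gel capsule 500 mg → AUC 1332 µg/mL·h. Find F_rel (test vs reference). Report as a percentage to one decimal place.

F_rel = 39.2%

F_rel = (AUC_test/D_test) / (AUC_ref/D_ref)
      = (521.9/500) / (1332/500)
      = 1.0438 / 2.664 = 0.3918 = 39.18%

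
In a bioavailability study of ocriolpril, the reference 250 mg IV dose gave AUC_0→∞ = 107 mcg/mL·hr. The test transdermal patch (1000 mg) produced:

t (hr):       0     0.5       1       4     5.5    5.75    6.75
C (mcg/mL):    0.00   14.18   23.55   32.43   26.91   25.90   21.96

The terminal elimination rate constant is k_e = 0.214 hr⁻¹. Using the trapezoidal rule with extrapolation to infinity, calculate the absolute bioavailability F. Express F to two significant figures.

Trapezoidal AUC_0→6.75 (transdermal patch):
  [0→0.5]: (0.00+14.18)/2 × 0.5 = 3.545
  [0.5→1]: (14.18+23.55)/2 × 0.5 = 9.4325
  [1→4]: (23.55+32.43)/2 × 3 = 83.97
  [4→5.5]: (32.43+26.91)/2 × 1.5 = 44.505
  [5.5→5.75]: (26.91+25.90)/2 × 0.25 = 6.60125
  [5.75→6.75]: (25.90+21.96)/2 × 1 = 23.93
  Sum = 171.98375 mcg/mL·hr
Tail: C_last/k_e = 21.96/0.214 = 102.617
AUC_0→∞ (transdermal patch) = 171.98375 + 102.617 = 274.60075 mcg/mL·hr
F = (AUC_ev/D_ev)/(AUC_iv/D_iv) = (274.60075/1000)/(107/250) = 0.27460075/0.428 = 0.6416

F = 0.64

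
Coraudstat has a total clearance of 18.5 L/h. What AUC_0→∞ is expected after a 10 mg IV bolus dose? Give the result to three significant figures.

AUC_0→∞ = Dose_iv / CL
        = 10 / 18.5 = 0.540541 mg/L·h

AUC = 0.541 mg/L·h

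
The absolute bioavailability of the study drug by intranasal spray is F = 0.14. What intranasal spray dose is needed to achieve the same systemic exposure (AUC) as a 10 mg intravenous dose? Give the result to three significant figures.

D_intranasal = 71.4 mg

For equal systemic exposure: F × D_ev = D_iv
D_ev = D_iv / F = 10 / 0.14 = 71.4286 mg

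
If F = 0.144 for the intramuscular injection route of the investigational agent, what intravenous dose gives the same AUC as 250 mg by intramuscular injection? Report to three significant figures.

D_iv = 36.0 mg

Systemic exposure from an extravascular dose = F × D_ev, so the equivalent IV dose is F × D_ev.
D_iv = F × D_ev = 0.144 × 250 = 36 mg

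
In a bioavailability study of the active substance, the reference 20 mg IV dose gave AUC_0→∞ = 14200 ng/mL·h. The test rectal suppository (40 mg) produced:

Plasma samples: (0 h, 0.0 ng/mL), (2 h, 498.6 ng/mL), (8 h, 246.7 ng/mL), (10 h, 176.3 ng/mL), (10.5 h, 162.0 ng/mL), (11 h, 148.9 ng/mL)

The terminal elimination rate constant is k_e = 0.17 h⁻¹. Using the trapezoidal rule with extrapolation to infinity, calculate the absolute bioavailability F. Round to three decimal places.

F = 0.148

Trapezoidal AUC_0→11 (rectal suppository):
  [0→2]: (0.0+498.6)/2 × 2 = 498.6
  [2→8]: (498.6+246.7)/2 × 6 = 2235.9
  [8→10]: (246.7+176.3)/2 × 2 = 423.0
  [10→10.5]: (176.3+162.0)/2 × 0.5 = 84.575
  [10.5→11]: (162.0+148.9)/2 × 0.5 = 77.725
  Sum = 3319.8 ng/mL·h
Tail: C_last/k_e = 148.9/0.17 = 875.882
AUC_0→∞ (rectal suppository) = 3319.8 + 875.882 = 4195.682 ng/mL·h
F = (AUC_ev/D_ev)/(AUC_iv/D_iv) = (4195.682/40)/(14200/20) = 104.89205/710 = 0.1477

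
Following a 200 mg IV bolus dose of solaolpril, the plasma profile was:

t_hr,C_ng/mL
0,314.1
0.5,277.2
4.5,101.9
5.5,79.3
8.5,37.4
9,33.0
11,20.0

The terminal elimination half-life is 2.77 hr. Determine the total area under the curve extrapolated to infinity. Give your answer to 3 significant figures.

AUC = 1320 ng/mL·hr

Trapezoidal AUC_0→11:
  [0→0.5]: (314.1+277.2)/2 × 0.5 = 147.825
  [0.5→4.5]: (277.2+101.9)/2 × 4 = 758.2
  [4.5→5.5]: (101.9+79.3)/2 × 1 = 90.6
  [5.5→8.5]: (79.3+37.4)/2 × 3 = 175.05
  [8.5→9]: (37.4+33.0)/2 × 0.5 = 17.6
  [9→11]: (33.0+20.0)/2 × 2 = 53.0
  Sum = 1242.275 ng/mL·hr
k_e = ln2 / t½ = 0.693147 / 2.77 = 0.2502 hr^-1
Extrapolated tail: C_last / k_e = 20.0 / 0.2502 = 79.936
AUC_0→∞ = 1242.275 + 79.936 = 1322.211 ng/mL·hr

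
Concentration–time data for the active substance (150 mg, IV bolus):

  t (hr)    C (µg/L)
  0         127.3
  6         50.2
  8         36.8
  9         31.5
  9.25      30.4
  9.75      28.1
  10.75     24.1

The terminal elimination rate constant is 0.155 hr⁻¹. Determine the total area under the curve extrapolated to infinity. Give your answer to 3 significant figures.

AUC = 858 µg/L·hr

Trapezoidal AUC_0→10.75:
  [0→6]: (127.3+50.2)/2 × 6 = 532.5
  [6→8]: (50.2+36.8)/2 × 2 = 87.0
  [8→9]: (36.8+31.5)/2 × 1 = 34.15
  [9→9.25]: (31.5+30.4)/2 × 0.25 = 7.7375
  [9.25→9.75]: (30.4+28.1)/2 × 0.5 = 14.625
  [9.75→10.75]: (28.1+24.1)/2 × 1 = 26.1
  Sum = 702.1125 µg/L·hr
Extrapolated tail: C_last / k_e = 24.1 / 0.155 = 155.484
AUC_0→∞ = 702.1125 + 155.484 = 857.5965 µg/L·hr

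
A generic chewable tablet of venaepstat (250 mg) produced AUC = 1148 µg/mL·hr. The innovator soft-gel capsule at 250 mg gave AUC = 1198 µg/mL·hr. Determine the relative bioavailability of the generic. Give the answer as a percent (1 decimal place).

F_rel = 95.8%

F_rel = (AUC_test/D_test) / (AUC_ref/D_ref)
      = (1148/250) / (1198/250)
      = 4.592 / 4.792 = 0.9583 = 95.83%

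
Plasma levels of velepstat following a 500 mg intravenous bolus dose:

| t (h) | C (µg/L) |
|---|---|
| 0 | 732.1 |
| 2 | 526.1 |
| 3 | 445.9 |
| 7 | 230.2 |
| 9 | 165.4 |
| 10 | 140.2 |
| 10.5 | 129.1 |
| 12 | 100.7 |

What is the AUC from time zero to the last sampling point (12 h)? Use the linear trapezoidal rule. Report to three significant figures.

AUC = 3880 µg/L·h

Trapezoidal AUC_0→12:
  [0→2]: (732.1+526.1)/2 × 2 = 1258.2
  [2→3]: (526.1+445.9)/2 × 1 = 486.0
  [3→7]: (445.9+230.2)/2 × 4 = 1352.2
  [7→9]: (230.2+165.4)/2 × 2 = 395.6
  [9→10]: (165.4+140.2)/2 × 1 = 152.8
  [10→10.5]: (140.2+129.1)/2 × 0.5 = 67.325
  [10.5→12]: (129.1+100.7)/2 × 1.5 = 172.35
  Sum = 3884.475 µg/L·h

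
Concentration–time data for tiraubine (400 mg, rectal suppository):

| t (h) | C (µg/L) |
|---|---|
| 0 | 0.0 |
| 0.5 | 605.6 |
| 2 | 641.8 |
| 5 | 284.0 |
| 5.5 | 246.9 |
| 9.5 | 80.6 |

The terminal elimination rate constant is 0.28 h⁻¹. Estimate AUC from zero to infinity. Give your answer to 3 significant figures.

AUC = 3550 µg/L·h

Trapezoidal AUC_0→9.5:
  [0→0.5]: (0.0+605.6)/2 × 0.5 = 151.4
  [0.5→2]: (605.6+641.8)/2 × 1.5 = 935.55
  [2→5]: (641.8+284.0)/2 × 3 = 1388.7
  [5→5.5]: (284.0+246.9)/2 × 0.5 = 132.725
  [5.5→9.5]: (246.9+80.6)/2 × 4 = 655.0
  Sum = 3263.375 µg/L·h
Extrapolated tail: C_last / k_e = 80.6 / 0.28 = 287.857
AUC_0→∞ = 3263.375 + 287.857 = 3551.232 µg/L·h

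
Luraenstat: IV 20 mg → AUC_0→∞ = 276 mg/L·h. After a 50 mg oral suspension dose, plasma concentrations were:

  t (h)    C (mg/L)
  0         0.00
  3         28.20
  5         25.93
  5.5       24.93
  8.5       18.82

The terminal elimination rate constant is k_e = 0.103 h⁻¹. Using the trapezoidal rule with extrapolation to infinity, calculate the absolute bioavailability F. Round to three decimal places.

F = 0.518

Trapezoidal AUC_0→8.5 (oral suspension):
  [0→3]: (0.00+28.20)/2 × 3 = 42.3
  [3→5]: (28.20+25.93)/2 × 2 = 54.13
  [5→5.5]: (25.93+24.93)/2 × 0.5 = 12.715
  [5.5→8.5]: (24.93+18.82)/2 × 3 = 65.625
  Sum = 174.77 mg/L·h
Tail: C_last/k_e = 18.82/0.103 = 182.718
AUC_0→∞ (oral suspension) = 174.77 + 182.718 = 357.488 mg/L·h
F = (AUC_ev/D_ev)/(AUC_iv/D_iv) = (357.488/50)/(276/20) = 7.14976/13.8 = 0.5181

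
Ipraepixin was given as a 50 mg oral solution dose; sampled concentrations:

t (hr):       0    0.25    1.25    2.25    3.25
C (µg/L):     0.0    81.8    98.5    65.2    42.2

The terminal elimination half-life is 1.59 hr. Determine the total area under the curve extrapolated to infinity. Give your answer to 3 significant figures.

AUC = 333 µg/L·hr

Trapezoidal AUC_0→3.25:
  [0→0.25]: (0.0+81.8)/2 × 0.25 = 10.225
  [0.25→1.25]: (81.8+98.5)/2 × 1 = 90.15
  [1.25→2.25]: (98.5+65.2)/2 × 1 = 81.85
  [2.25→3.25]: (65.2+42.2)/2 × 1 = 53.7
  Sum = 235.925 µg/L·hr
k_e = ln2 / t½ = 0.693147 / 1.59 = 0.4359 hr^-1
Extrapolated tail: C_last / k_e = 42.2 / 0.4359 = 96.811
AUC_0→∞ = 235.925 + 96.811 = 332.736 µg/L·hr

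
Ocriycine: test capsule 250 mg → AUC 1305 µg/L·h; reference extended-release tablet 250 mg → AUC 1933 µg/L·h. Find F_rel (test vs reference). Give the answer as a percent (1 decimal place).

F_rel = 67.5%

F_rel = (AUC_test/D_test) / (AUC_ref/D_ref)
      = (1305/250) / (1933/250)
      = 5.22 / 7.732 = 0.6751 = 67.51%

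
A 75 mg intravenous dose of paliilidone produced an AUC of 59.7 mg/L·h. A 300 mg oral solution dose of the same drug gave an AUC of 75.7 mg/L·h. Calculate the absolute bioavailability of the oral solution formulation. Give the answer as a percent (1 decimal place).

F = (AUC_ev / D_ev) / (AUC_iv / D_iv)
  = (75.7/300) / (59.7/75)
  = 0.252333 / 0.796 = 0.3170
  = 31.70%

F = 31.7%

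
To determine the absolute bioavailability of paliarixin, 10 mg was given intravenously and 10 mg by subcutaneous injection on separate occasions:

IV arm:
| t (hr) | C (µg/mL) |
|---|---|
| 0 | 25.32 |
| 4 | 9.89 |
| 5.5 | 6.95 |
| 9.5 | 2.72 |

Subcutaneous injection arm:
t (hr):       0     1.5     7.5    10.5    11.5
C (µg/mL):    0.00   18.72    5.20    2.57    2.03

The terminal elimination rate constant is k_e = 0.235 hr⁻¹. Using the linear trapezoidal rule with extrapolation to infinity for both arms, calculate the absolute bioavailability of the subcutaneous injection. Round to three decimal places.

F = 0.951

Trapezoidal AUC_0→9.5 (IV):
  [0→4]: (25.32+9.89)/2 × 4 = 70.42
  [4→5.5]: (9.89+6.95)/2 × 1.5 = 12.63
  [5.5→9.5]: (6.95+2.72)/2 × 4 = 19.34
  Sum = 102.39 µg/mL·hr
IV tail: 2.72/0.235 = 11.574; AUC_iv,0→∞ = 102.39 + 11.574 = 113.964 µg/mL·hr
Trapezoidal AUC_0→11.5 (subcutaneous injection):
  [0→1.5]: (0.00+18.72)/2 × 1.5 = 14.04
  [1.5→7.5]: (18.72+5.20)/2 × 6 = 71.76
  [7.5→10.5]: (5.20+2.57)/2 × 3 = 11.655
  [10.5→11.5]: (2.57+2.03)/2 × 1 = 2.3
  Sum = 99.755 µg/mL·hr
subcutaneous injection tail: 2.03/0.235 = 8.638; AUC_ev,0→∞ = 99.755 + 8.638 = 108.393 µg/mL·hr
F = (AUC_ev/D_ev)/(AUC_iv/D_iv) = (108.393/10)/(113.964/10) = 10.8393/11.3964 = 0.9511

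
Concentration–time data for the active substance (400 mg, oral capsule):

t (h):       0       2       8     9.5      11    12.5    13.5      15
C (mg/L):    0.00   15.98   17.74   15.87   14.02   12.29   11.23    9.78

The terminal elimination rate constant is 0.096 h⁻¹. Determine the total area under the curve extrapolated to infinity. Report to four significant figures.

AUC = 313.9 mg/L·h

Trapezoidal AUC_0→15:
  [0→2]: (0.00+15.98)/2 × 2 = 15.98
  [2→8]: (15.98+17.74)/2 × 6 = 101.16
  [8→9.5]: (17.74+15.87)/2 × 1.5 = 25.2075
  [9.5→11]: (15.87+14.02)/2 × 1.5 = 22.4175
  [11→12.5]: (14.02+12.29)/2 × 1.5 = 19.7325
  [12.5→13.5]: (12.29+11.23)/2 × 1 = 11.76
  [13.5→15]: (11.23+9.78)/2 × 1.5 = 15.7575
  Sum = 212.015 mg/L·h
Extrapolated tail: C_last / k_e = 9.78 / 0.096 = 101.875
AUC_0→∞ = 212.015 + 101.875 = 313.89 mg/L·h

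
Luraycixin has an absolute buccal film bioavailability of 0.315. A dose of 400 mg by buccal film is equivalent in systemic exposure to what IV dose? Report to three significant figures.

D_iv = 126 mg

Systemic exposure from an extravascular dose = F × D_ev, so the equivalent IV dose is F × D_ev.
D_iv = F × D_ev = 0.315 × 400 = 126 mg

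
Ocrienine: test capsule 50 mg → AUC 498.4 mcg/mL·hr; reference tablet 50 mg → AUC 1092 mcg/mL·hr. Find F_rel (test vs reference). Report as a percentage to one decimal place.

F_rel = (AUC_test/D_test) / (AUC_ref/D_ref)
      = (498.4/50) / (1092/50)
      = 9.968 / 21.84 = 0.4564 = 45.64%

F_rel = 45.6%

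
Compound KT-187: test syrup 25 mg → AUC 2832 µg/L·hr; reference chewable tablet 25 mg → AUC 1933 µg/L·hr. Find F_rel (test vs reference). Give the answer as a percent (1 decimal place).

F_rel = (AUC_test/D_test) / (AUC_ref/D_ref)
      = (2832/25) / (1933/25)
      = 113.28 / 77.32 = 1.4651 = 146.51%

F_rel = 146.5%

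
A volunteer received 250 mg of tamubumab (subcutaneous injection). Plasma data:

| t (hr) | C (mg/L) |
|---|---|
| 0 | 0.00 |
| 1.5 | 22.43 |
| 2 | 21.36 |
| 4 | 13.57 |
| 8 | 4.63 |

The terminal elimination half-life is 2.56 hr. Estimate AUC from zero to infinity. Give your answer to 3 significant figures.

AUC = 116 mg/L·hr

Trapezoidal AUC_0→8:
  [0→1.5]: (0.00+22.43)/2 × 1.5 = 16.8225
  [1.5→2]: (22.43+21.36)/2 × 0.5 = 10.9475
  [2→4]: (21.36+13.57)/2 × 2 = 34.93
  [4→8]: (13.57+4.63)/2 × 4 = 36.4
  Sum = 99.1 mg/L·hr
k_e = ln2 / t½ = 0.693147 / 2.56 = 0.2708 hr^-1
Extrapolated tail: C_last / k_e = 4.63 / 0.2708 = 17.097
AUC_0→∞ = 99.1 + 17.097 = 116.197 mg/L·hr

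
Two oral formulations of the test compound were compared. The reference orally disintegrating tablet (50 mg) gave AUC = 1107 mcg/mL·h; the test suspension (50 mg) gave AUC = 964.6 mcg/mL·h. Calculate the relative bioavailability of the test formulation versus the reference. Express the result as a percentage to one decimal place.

F_rel = (AUC_test/D_test) / (AUC_ref/D_ref)
      = (964.6/50) / (1107/50)
      = 19.292 / 22.14 = 0.8714 = 87.14%

F_rel = 87.1%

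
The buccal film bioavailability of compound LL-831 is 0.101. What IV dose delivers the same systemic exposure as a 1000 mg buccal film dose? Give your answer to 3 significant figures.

D_iv = 101 mg

Systemic exposure from an extravascular dose = F × D_ev, so the equivalent IV dose is F × D_ev.
D_iv = F × D_ev = 0.101 × 1000 = 101 mg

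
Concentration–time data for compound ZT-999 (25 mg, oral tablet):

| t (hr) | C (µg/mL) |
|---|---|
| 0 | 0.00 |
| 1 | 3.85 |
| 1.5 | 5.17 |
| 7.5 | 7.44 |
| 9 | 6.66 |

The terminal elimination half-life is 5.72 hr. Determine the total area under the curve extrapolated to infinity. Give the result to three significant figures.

Trapezoidal AUC_0→9:
  [0→1]: (0.00+3.85)/2 × 1 = 1.925
  [1→1.5]: (3.85+5.17)/2 × 0.5 = 2.255
  [1.5→7.5]: (5.17+7.44)/2 × 6 = 37.83
  [7.5→9]: (7.44+6.66)/2 × 1.5 = 10.575
  Sum = 52.585 µg/mL·hr
k_e = ln2 / t½ = 0.693147 / 5.72 = 0.1212 hr^-1
Extrapolated tail: C_last / k_e = 6.66 / 0.1212 = 54.950
AUC_0→∞ = 52.585 + 54.950 = 107.535 µg/mL·hr

AUC = 108 µg/mL·hr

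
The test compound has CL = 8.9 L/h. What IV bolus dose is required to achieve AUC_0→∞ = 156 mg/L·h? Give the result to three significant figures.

Dose_iv = CL × AUC_0→∞
     = 8.9 × 156 = 1388.4 mg

Dose = 1390 mg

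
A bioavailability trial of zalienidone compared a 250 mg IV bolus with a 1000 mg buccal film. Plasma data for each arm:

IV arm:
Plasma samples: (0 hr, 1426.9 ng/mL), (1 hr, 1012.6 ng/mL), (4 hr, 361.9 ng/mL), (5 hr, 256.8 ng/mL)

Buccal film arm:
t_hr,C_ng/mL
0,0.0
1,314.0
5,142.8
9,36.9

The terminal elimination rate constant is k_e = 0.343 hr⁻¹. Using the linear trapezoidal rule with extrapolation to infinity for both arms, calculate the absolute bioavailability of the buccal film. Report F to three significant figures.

F = 0.0886

Trapezoidal AUC_0→5 (IV):
  [0→1]: (1426.9+1012.6)/2 × 1 = 1219.75
  [1→4]: (1012.6+361.9)/2 × 3 = 2061.75
  [4→5]: (361.9+256.8)/2 × 1 = 309.35
  Sum = 3590.85 ng/mL·hr
IV tail: 256.8/0.343 = 748.688; AUC_iv,0→∞ = 3590.85 + 748.688 = 4339.538 ng/mL·hr
Trapezoidal AUC_0→9 (buccal film):
  [0→1]: (0.0+314.0)/2 × 1 = 157.0
  [1→5]: (314.0+142.8)/2 × 4 = 913.6
  [5→9]: (142.8+36.9)/2 × 4 = 359.4
  Sum = 1430.0 ng/mL·hr
buccal film tail: 36.9/0.343 = 107.580; AUC_ev,0→∞ = 1430.0 + 107.580 = 1537.58 ng/mL·hr
F = (AUC_ev/D_ev)/(AUC_iv/D_iv) = (1537.58/1000)/(4339.538/250) = 1.53758/17.358152 = 0.0886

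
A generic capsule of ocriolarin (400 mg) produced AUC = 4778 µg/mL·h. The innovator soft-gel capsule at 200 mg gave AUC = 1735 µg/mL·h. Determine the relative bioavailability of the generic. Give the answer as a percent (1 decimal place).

F_rel = (AUC_test/D_test) / (AUC_ref/D_ref)
      = (4778/400) / (1735/200)
      = 11.945 / 8.675 = 1.3769 = 137.69%

F_rel = 137.7%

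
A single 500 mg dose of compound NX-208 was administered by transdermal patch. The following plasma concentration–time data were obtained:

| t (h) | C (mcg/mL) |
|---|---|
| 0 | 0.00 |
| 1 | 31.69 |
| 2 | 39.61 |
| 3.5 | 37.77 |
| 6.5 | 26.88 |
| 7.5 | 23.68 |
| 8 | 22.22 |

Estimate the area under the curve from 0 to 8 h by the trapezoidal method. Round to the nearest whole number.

AUC = 243 mcg/mL·h

Trapezoidal AUC_0→8:
  [0→1]: (0.00+31.69)/2 × 1 = 15.845
  [1→2]: (31.69+39.61)/2 × 1 = 35.65
  [2→3.5]: (39.61+37.77)/2 × 1.5 = 58.035
  [3.5→6.5]: (37.77+26.88)/2 × 3 = 96.975
  [6.5→7.5]: (26.88+23.68)/2 × 1 = 25.28
  [7.5→8]: (23.68+22.22)/2 × 0.5 = 11.475
  Sum = 243.26 mcg/mL·h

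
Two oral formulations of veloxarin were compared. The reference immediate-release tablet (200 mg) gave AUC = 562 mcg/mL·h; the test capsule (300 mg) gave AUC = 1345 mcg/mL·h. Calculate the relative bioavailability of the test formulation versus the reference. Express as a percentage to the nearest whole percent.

F_rel = (AUC_test/D_test) / (AUC_ref/D_ref)
      = (1345/300) / (562/200)
      = 4.48333 / 2.81 = 1.5955 = 159.55%

F_rel = 160%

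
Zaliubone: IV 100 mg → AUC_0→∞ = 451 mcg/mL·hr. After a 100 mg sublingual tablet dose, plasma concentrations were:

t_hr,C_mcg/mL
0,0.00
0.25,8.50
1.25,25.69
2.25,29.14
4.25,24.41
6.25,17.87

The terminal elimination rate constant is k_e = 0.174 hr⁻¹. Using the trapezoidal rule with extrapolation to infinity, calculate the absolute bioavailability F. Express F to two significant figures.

Trapezoidal AUC_0→6.25 (sublingual tablet):
  [0→0.25]: (0.00+8.50)/2 × 0.25 = 1.0625
  [0.25→1.25]: (8.50+25.69)/2 × 1 = 17.095
  [1.25→2.25]: (25.69+29.14)/2 × 1 = 27.415
  [2.25→4.25]: (29.14+24.41)/2 × 2 = 53.55
  [4.25→6.25]: (24.41+17.87)/2 × 2 = 42.28
  Sum = 141.4025 mcg/mL·hr
Tail: C_last/k_e = 17.87/0.174 = 102.701
AUC_0→∞ (sublingual tablet) = 141.4025 + 102.701 = 244.1035 mcg/mL·hr
F = (AUC_ev/D_ev)/(AUC_iv/D_iv) = (244.1035/100)/(451/100) = 2.441035/4.51 = 0.5412

F = 0.54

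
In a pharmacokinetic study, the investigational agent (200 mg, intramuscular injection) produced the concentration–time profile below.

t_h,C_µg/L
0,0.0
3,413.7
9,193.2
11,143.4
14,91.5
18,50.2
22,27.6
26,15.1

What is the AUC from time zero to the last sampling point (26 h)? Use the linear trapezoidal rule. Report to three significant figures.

AUC = 3650 µg/L·h

Trapezoidal AUC_0→26:
  [0→3]: (0.0+413.7)/2 × 3 = 620.55
  [3→9]: (413.7+193.2)/2 × 6 = 1820.7
  [9→11]: (193.2+143.4)/2 × 2 = 336.6
  [11→14]: (143.4+91.5)/2 × 3 = 352.35
  [14→18]: (91.5+50.2)/2 × 4 = 283.4
  [18→22]: (50.2+27.6)/2 × 4 = 155.6
  [22→26]: (27.6+15.1)/2 × 4 = 85.4
  Sum = 3654.6 µg/L·h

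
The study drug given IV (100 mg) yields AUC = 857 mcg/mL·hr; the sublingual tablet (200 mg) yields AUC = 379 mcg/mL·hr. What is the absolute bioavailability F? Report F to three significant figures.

F = 0.221

F = (AUC_ev / D_ev) / (AUC_iv / D_iv)
  = (379/200) / (857/100)
  = 1.895 / 8.57 = 0.2211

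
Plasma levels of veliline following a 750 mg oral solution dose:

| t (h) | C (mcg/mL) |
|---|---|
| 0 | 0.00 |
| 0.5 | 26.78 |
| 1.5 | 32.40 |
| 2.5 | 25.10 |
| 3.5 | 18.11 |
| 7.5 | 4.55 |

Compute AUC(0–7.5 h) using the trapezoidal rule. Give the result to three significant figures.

Trapezoidal AUC_0→7.5:
  [0→0.5]: (0.00+26.78)/2 × 0.5 = 6.695
  [0.5→1.5]: (26.78+32.40)/2 × 1 = 29.59
  [1.5→2.5]: (32.40+25.10)/2 × 1 = 28.75
  [2.5→3.5]: (25.10+18.11)/2 × 1 = 21.605
  [3.5→7.5]: (18.11+4.55)/2 × 4 = 45.32
  Sum = 131.96 mcg/mL·h

AUC = 132 mcg/mL·h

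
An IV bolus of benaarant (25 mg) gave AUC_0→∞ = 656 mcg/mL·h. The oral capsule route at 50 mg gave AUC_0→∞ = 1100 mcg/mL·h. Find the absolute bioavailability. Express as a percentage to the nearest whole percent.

F = (AUC_ev / D_ev) / (AUC_iv / D_iv)
  = (1100/50) / (656/25)
  = 22 / 26.24 = 0.8384
  = 83.84%

F = 84%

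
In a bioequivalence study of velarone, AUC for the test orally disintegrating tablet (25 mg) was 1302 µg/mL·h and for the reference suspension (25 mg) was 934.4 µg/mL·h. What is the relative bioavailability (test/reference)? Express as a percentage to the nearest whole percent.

F_rel = (AUC_test/D_test) / (AUC_ref/D_ref)
      = (1302/25) / (934.4/25)
      = 52.08 / 37.376 = 1.3934 = 139.34%

F_rel = 139%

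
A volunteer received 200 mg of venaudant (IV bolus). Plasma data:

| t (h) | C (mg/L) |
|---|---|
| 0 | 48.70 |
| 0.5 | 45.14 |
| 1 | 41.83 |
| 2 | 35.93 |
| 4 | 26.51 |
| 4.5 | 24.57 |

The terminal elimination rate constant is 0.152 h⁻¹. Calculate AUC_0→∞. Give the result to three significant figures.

AUC = 321 mg/L·h

Trapezoidal AUC_0→4.5:
  [0→0.5]: (48.70+45.14)/2 × 0.5 = 23.46
  [0.5→1]: (45.14+41.83)/2 × 0.5 = 21.7425
  [1→2]: (41.83+35.93)/2 × 1 = 38.88
  [2→4]: (35.93+26.51)/2 × 2 = 62.44
  [4→4.5]: (26.51+24.57)/2 × 0.5 = 12.77
  Sum = 159.2925 mg/L·h
Extrapolated tail: C_last / k_e = 24.57 / 0.152 = 161.645
AUC_0→∞ = 159.2925 + 161.645 = 320.9375 mg/L·h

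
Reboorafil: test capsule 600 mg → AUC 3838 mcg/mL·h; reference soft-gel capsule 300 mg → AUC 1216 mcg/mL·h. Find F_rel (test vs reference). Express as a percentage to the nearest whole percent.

F_rel = 158%

F_rel = (AUC_test/D_test) / (AUC_ref/D_ref)
      = (3838/600) / (1216/300)
      = 6.39667 / 4.05333 = 1.5781 = 157.81%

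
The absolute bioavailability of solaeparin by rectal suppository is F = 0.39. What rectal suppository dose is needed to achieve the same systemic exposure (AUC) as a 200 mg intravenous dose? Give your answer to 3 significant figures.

For equal systemic exposure: F × D_ev = D_iv
D_ev = D_iv / F = 200 / 0.39 = 512.821 mg

D_rectal = 513 mg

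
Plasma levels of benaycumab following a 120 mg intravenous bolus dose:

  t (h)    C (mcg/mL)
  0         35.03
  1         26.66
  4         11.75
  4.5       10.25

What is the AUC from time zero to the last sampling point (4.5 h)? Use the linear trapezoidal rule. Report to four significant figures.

Trapezoidal AUC_0→4.5:
  [0→1]: (35.03+26.66)/2 × 1 = 30.845
  [1→4]: (26.66+11.75)/2 × 3 = 57.615
  [4→4.5]: (11.75+10.25)/2 × 0.5 = 5.5
  Sum = 93.96 mcg/mL·h

AUC = 93.96 mcg/mL·h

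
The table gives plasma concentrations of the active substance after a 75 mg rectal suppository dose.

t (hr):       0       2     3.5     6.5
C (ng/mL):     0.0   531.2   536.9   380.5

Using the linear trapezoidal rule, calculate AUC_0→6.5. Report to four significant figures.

AUC = 2708 ng/mL·hr

Trapezoidal AUC_0→6.5:
  [0→2]: (0.0+531.2)/2 × 2 = 531.2
  [2→3.5]: (531.2+536.9)/2 × 1.5 = 801.075
  [3.5→6.5]: (536.9+380.5)/2 × 3 = 1376.1
  Sum = 2708.375 ng/mL·hr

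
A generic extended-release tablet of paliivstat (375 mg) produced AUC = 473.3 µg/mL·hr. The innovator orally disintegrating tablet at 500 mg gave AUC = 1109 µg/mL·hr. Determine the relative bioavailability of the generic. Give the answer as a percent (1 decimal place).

F_rel = 56.9%

F_rel = (AUC_test/D_test) / (AUC_ref/D_ref)
      = (473.3/375) / (1109/500)
      = 1.26213 / 2.218 = 0.5690 = 56.90%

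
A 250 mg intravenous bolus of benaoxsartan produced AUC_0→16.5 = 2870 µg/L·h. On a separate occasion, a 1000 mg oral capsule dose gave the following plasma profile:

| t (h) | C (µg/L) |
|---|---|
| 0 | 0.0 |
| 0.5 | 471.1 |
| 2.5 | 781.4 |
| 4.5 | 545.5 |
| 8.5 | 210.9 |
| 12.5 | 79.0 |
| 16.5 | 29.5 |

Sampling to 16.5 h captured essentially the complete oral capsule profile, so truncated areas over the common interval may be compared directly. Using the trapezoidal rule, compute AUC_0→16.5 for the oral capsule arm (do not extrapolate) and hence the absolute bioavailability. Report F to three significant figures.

F = 0.436

Trapezoidal AUC_0→16.5 (oral capsule):
  [0→0.5]: (0.0+471.1)/2 × 0.5 = 117.775
  [0.5→2.5]: (471.1+781.4)/2 × 2 = 1252.5
  [2.5→4.5]: (781.4+545.5)/2 × 2 = 1326.9
  [4.5→8.5]: (545.5+210.9)/2 × 4 = 1512.8
  [8.5→12.5]: (210.9+79.0)/2 × 4 = 579.8
  [12.5→16.5]: (79.0+29.5)/2 × 4 = 217.0
  Sum = 5006.775 µg/L·h
F = (AUC_ev/D_ev)/(AUC_iv/D_iv) = (5006.775/1000)/(2870/250) = 5.006775/11.48 = 0.4361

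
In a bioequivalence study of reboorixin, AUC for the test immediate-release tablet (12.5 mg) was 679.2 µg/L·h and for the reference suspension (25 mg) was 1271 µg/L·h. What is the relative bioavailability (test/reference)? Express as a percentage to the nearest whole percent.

F_rel = (AUC_test/D_test) / (AUC_ref/D_ref)
      = (679.2/12.5) / (1271/25)
      = 54.336 / 50.84 = 1.0688 = 106.88%

F_rel = 107%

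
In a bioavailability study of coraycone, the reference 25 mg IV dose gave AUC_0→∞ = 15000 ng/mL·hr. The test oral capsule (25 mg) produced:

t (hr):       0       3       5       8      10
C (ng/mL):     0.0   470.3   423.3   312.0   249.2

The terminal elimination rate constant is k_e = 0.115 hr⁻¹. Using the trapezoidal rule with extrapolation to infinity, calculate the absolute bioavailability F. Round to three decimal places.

F = 0.362

Trapezoidal AUC_0→10 (oral capsule):
  [0→3]: (0.0+470.3)/2 × 3 = 705.45
  [3→5]: (470.3+423.3)/2 × 2 = 893.6
  [5→8]: (423.3+312.0)/2 × 3 = 1102.95
  [8→10]: (312.0+249.2)/2 × 2 = 561.2
  Sum = 3263.2 ng/mL·hr
Tail: C_last/k_e = 249.2/0.115 = 2166.957
AUC_0→∞ (oral capsule) = 3263.2 + 2166.957 = 5430.157 ng/mL·hr
F = (AUC_ev/D_ev)/(AUC_iv/D_iv) = (5430.157/25)/(15000/25) = 217.20628/600 = 0.3620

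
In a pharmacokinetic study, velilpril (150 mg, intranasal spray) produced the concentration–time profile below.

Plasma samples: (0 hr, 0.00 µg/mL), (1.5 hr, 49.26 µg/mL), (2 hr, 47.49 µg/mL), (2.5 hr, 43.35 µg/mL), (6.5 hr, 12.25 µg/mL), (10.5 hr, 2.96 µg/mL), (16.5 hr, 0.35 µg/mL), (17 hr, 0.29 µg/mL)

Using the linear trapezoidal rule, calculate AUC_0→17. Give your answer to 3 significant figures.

AUC = 236 µg/mL·hr

Trapezoidal AUC_0→17:
  [0→1.5]: (0.00+49.26)/2 × 1.5 = 36.945
  [1.5→2]: (49.26+47.49)/2 × 0.5 = 24.1875
  [2→2.5]: (47.49+43.35)/2 × 0.5 = 22.71
  [2.5→6.5]: (43.35+12.25)/2 × 4 = 111.2
  [6.5→10.5]: (12.25+2.96)/2 × 4 = 30.42
  [10.5→16.5]: (2.96+0.35)/2 × 6 = 9.93
  [16.5→17]: (0.35+0.29)/2 × 0.5 = 0.16
  Sum = 235.5525 µg/mL·hr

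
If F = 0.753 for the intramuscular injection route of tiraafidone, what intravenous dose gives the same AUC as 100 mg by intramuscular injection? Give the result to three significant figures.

D_iv = 75.3 mg

Systemic exposure from an extravascular dose = F × D_ev, so the equivalent IV dose is F × D_ev.
D_iv = F × D_ev = 0.753 × 100 = 75.3 mg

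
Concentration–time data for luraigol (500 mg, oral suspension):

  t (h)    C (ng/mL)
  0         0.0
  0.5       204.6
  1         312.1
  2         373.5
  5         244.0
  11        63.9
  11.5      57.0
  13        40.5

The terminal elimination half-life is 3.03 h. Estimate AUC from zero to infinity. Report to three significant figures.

AUC = 2650 ng/mL·h

Trapezoidal AUC_0→13:
  [0→0.5]: (0.0+204.6)/2 × 0.5 = 51.15
  [0.5→1]: (204.6+312.1)/2 × 0.5 = 129.175
  [1→2]: (312.1+373.5)/2 × 1 = 342.8
  [2→5]: (373.5+244.0)/2 × 3 = 926.25
  [5→11]: (244.0+63.9)/2 × 6 = 923.7
  [11→11.5]: (63.9+57.0)/2 × 0.5 = 30.225
  [11.5→13]: (57.0+40.5)/2 × 1.5 = 73.125
  Sum = 2476.425 ng/mL·h
k_e = ln2 / t½ = 0.693147 / 3.03 = 0.2288 h^-1
Extrapolated tail: C_last / k_e = 40.5 / 0.2288 = 177.010
AUC_0→∞ = 2476.425 + 177.010 = 2653.435 ng/mL·h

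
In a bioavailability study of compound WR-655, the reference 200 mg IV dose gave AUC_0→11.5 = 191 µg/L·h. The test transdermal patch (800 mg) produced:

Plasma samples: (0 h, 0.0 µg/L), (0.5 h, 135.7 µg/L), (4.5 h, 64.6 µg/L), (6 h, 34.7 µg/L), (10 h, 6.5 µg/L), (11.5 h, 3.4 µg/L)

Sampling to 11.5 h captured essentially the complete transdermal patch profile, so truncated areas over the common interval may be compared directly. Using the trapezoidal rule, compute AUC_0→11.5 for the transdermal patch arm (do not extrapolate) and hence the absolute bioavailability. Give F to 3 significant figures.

Trapezoidal AUC_0→11.5 (transdermal patch):
  [0→0.5]: (0.0+135.7)/2 × 0.5 = 33.925
  [0.5→4.5]: (135.7+64.6)/2 × 4 = 400.6
  [4.5→6]: (64.6+34.7)/2 × 1.5 = 74.475
  [6→10]: (34.7+6.5)/2 × 4 = 82.4
  [10→11.5]: (6.5+3.4)/2 × 1.5 = 7.425
  Sum = 598.825 µg/L·h
F = (AUC_ev/D_ev)/(AUC_iv/D_iv) = (598.825/800)/(191/200) = 0.74853125/0.955 = 0.7838

F = 0.784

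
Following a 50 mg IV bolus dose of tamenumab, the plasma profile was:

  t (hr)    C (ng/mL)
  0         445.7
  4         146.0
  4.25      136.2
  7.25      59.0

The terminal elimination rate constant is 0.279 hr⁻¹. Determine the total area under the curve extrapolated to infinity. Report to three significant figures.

AUC = 1720 ng/mL·hr

Trapezoidal AUC_0→7.25:
  [0→4]: (445.7+146.0)/2 × 4 = 1183.4
  [4→4.25]: (146.0+136.2)/2 × 0.25 = 35.275
  [4.25→7.25]: (136.2+59.0)/2 × 3 = 292.8
  Sum = 1511.475 ng/mL·hr
Extrapolated tail: C_last / k_e = 59.0 / 0.279 = 211.470
AUC_0→∞ = 1511.475 + 211.470 = 1722.945 ng/mL·hr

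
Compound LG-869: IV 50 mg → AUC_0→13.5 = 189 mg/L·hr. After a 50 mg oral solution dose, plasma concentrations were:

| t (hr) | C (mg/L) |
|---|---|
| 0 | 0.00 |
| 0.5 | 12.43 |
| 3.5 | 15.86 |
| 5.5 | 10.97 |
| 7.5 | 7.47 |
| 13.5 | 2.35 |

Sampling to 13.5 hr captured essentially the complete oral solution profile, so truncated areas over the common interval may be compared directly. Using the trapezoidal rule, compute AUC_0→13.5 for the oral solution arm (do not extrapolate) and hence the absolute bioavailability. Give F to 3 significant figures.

F = 0.636

Trapezoidal AUC_0→13.5 (oral solution):
  [0→0.5]: (0.00+12.43)/2 × 0.5 = 3.1075
  [0.5→3.5]: (12.43+15.86)/2 × 3 = 42.435
  [3.5→5.5]: (15.86+10.97)/2 × 2 = 26.83
  [5.5→7.5]: (10.97+7.47)/2 × 2 = 18.44
  [7.5→13.5]: (7.47+2.35)/2 × 6 = 29.46
  Sum = 120.2725 mg/L·hr
F = (AUC_ev/D_ev)/(AUC_iv/D_iv) = (120.2725/50)/(189/50) = 2.40545/3.78 = 0.6364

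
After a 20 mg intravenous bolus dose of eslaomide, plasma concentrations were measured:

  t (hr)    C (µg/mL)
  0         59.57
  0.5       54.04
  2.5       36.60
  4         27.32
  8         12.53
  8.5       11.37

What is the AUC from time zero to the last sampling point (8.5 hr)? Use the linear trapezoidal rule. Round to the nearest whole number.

Trapezoidal AUC_0→8.5:
  [0→0.5]: (59.57+54.04)/2 × 0.5 = 28.4025
  [0.5→2.5]: (54.04+36.60)/2 × 2 = 90.64
  [2.5→4]: (36.60+27.32)/2 × 1.5 = 47.94
  [4→8]: (27.32+12.53)/2 × 4 = 79.7
  [8→8.5]: (12.53+11.37)/2 × 0.5 = 5.975
  Sum = 252.6575 µg/mL·hr

AUC = 253 µg/mL·hr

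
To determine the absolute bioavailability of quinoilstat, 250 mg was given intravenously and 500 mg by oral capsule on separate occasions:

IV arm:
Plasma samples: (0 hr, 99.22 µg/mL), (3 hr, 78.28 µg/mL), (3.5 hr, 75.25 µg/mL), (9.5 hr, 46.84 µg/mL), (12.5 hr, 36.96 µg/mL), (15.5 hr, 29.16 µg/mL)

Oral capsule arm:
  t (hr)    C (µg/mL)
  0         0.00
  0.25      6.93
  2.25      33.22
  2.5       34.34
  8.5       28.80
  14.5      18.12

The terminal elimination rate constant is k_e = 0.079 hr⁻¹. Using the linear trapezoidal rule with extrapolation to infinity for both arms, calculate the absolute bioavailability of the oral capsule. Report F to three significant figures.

F = 0.241

Trapezoidal AUC_0→15.5 (IV):
  [0→3]: (99.22+78.28)/2 × 3 = 266.25
  [3→3.5]: (78.28+75.25)/2 × 0.5 = 38.3825
  [3.5→9.5]: (75.25+46.84)/2 × 6 = 366.27
  [9.5→12.5]: (46.84+36.96)/2 × 3 = 125.7
  [12.5→15.5]: (36.96+29.16)/2 × 3 = 99.18
  Sum = 895.7825 µg/mL·hr
IV tail: 29.16/0.079 = 369.114; AUC_iv,0→∞ = 895.7825 + 369.114 = 1264.8965 µg/mL·hr
Trapezoidal AUC_0→14.5 (oral capsule):
  [0→0.25]: (0.00+6.93)/2 × 0.25 = 0.86625
  [0.25→2.25]: (6.93+33.22)/2 × 2 = 40.15
  [2.25→2.5]: (33.22+34.34)/2 × 0.25 = 8.445
  [2.5→8.5]: (34.34+28.80)/2 × 6 = 189.42
  [8.5→14.5]: (28.80+18.12)/2 × 6 = 140.76
  Sum = 379.64125 µg/mL·hr
oral capsule tail: 18.12/0.079 = 229.367; AUC_ev,0→∞ = 379.64125 + 229.367 = 609.00825 µg/mL·hr
F = (AUC_ev/D_ev)/(AUC_iv/D_iv) = (609.00825/500)/(1264.8965/250) = 1.2180165/5.059586 = 0.2407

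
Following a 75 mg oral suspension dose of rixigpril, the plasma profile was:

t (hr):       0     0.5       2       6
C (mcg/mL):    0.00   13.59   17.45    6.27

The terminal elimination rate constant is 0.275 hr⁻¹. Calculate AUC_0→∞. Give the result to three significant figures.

AUC = 96.9 mcg/mL·hr

Trapezoidal AUC_0→6:
  [0→0.5]: (0.00+13.59)/2 × 0.5 = 3.3975
  [0.5→2]: (13.59+17.45)/2 × 1.5 = 23.28
  [2→6]: (17.45+6.27)/2 × 4 = 47.44
  Sum = 74.1175 mcg/mL·hr
Extrapolated tail: C_last / k_e = 6.27 / 0.275 = 22.800
AUC_0→∞ = 74.1175 + 22.800 = 96.9175 mcg/mL·hr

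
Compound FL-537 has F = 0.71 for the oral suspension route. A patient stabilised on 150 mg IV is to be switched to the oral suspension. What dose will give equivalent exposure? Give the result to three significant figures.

For equal systemic exposure: F × D_ev = D_iv
D_ev = D_iv / F = 150 / 0.71 = 211.268 mg

D_oral = 211 mg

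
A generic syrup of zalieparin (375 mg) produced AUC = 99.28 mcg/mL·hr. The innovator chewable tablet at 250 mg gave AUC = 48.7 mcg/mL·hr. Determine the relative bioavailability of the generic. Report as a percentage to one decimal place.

F_rel = (AUC_test/D_test) / (AUC_ref/D_ref)
      = (99.28/375) / (48.7/250)
      = 0.264747 / 0.1948 = 1.3591 = 135.91%

F_rel = 135.9%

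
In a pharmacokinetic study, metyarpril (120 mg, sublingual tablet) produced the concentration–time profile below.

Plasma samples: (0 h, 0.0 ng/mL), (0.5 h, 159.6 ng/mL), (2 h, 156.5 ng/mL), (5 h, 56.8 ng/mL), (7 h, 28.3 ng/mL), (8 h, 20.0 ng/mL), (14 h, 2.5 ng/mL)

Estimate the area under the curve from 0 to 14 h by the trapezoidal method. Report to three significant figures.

Trapezoidal AUC_0→14:
  [0→0.5]: (0.0+159.6)/2 × 0.5 = 39.9
  [0.5→2]: (159.6+156.5)/2 × 1.5 = 237.075
  [2→5]: (156.5+56.8)/2 × 3 = 319.95
  [5→7]: (56.8+28.3)/2 × 2 = 85.1
  [7→8]: (28.3+20.0)/2 × 1 = 24.15
  [8→14]: (20.0+2.5)/2 × 6 = 67.5
  Sum = 773.675 ng/mL·h

AUC = 774 ng/mL·h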